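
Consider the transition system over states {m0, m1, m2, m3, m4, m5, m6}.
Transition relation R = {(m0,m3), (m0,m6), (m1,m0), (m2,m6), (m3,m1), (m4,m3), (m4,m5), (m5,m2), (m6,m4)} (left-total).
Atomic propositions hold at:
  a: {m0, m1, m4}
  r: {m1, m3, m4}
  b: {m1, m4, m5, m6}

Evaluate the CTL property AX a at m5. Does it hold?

Sat(AX a) = {s : every successor in {m0, m1, m4}} = {m1, m3, m6}
m5 ∉ Sat(AX a) = {m1, m3, m6}, so the formula does not hold at m5.

No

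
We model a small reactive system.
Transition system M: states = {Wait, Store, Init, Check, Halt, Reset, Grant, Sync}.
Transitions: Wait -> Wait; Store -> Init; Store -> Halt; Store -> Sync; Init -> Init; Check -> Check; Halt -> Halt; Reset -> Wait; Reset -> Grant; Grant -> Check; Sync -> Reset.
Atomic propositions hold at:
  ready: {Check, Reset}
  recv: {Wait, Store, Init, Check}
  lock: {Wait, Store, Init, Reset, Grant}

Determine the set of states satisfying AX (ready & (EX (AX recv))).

Sat(AX recv) = {s : every successor in {Wait, Store, Init, Check}} = {Wait, Init, Check, Grant}
Sat(EX (AX recv)) = {s : some successor in {Wait, Init, Check, Grant}} = {Wait, Store, Init, Check, Reset, Grant}
Sat(ready & (EX (AX recv))) = {Check, Reset}
Sat(AX (ready & (EX (AX recv)))) = {s : every successor in {Check, Reset}} = {Check, Grant, Sync}

{Check, Grant, Sync}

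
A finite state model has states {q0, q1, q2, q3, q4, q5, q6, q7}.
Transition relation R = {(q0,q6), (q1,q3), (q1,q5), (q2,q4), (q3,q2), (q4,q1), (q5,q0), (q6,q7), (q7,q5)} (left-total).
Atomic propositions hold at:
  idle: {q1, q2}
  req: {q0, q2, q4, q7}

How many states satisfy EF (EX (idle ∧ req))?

4

Sat(idle ∧ req) = {q2}
Sat(EX (idle ∧ req)) = {s : some successor in {q2}} = {q3}
EF (EX (idle ∧ req)): least fixpoint, start Z0 = {q3}, add states with some successor in Z. Z1 = {q1, q3}; Z2 = {q1, q3, q4}; Z3 = {q1, q2, q3, q4}; fixed.
Sat(EF (EX (idle ∧ req))) = {q1, q2, q3, q4}
|Sat(EF (EX (idle ∧ req)))| = |{q1, q2, q3, q4}| = 4.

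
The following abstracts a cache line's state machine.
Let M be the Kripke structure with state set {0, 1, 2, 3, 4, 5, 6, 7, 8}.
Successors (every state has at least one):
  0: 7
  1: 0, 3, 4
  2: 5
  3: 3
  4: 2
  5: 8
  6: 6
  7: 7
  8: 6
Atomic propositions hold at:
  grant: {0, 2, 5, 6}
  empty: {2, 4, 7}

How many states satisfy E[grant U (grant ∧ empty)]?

1

Sat(grant ∧ empty) = {2}
E[grant U (grant ∧ empty)]: least fixpoint, start Z0 = Sat((grant ∧ empty)) = {2}, add states in Sat(grant) with some successor in Z. Already a fixed point.
Sat(E[grant U (grant ∧ empty)]) = {2}
|Sat(E[grant U (grant ∧ empty)])| = |{2}| = 1.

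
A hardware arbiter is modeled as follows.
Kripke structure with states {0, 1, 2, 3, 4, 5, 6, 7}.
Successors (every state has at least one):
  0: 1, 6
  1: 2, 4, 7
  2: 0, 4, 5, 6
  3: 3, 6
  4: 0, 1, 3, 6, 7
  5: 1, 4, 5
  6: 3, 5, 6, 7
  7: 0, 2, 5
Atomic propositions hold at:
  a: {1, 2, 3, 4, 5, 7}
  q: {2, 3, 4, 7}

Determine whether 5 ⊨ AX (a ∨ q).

Yes

Sat(a ∨ q) = {1, 2, 3, 4, 5, 7}
Sat(AX (a ∨ q)) = {s : every successor in {1, 2, 3, 4, 5, 7}} = {1, 5}
5 ∈ Sat(AX (a ∨ q)) = {1, 5}, so the formula holds at 5.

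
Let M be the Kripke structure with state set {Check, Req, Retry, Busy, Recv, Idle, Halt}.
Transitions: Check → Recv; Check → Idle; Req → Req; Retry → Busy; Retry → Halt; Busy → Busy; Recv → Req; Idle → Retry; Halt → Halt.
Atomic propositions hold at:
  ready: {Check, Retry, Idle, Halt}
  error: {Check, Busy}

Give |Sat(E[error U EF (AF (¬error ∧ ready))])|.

4

Sat(¬error) = {Req, Retry, Recv, Idle, Halt}
Sat(¬error ∧ ready) = {Retry, Idle, Halt}
AF (¬error ∧ ready): least fixpoint, start Z0 = {Retry, Idle, Halt}, add states with every successor in Z. Already a fixed point.
Sat(AF (¬error ∧ ready)) = {Retry, Idle, Halt}
EF (AF (¬error ∧ ready)): least fixpoint, start Z0 = {Retry, Idle, Halt}, add states with some successor in Z. Z1 = {Check, Retry, Idle, Halt}; fixed.
Sat(EF (AF (¬error ∧ ready))) = {Check, Retry, Idle, Halt}
E[error U EF (AF (¬error ∧ ready))]: least fixpoint, start Z0 = Sat(EF (AF (¬error ∧ ready))) = {Check, Retry, Idle, Halt}, add states in Sat(error) with some successor in Z. Already a fixed point.
Sat(E[error U EF (AF (¬error ∧ ready))]) = {Check, Retry, Idle, Halt}
|Sat(E[error U EF (AF (¬error ∧ ready))])| = |{Check, Retry, Idle, Halt}| = 4.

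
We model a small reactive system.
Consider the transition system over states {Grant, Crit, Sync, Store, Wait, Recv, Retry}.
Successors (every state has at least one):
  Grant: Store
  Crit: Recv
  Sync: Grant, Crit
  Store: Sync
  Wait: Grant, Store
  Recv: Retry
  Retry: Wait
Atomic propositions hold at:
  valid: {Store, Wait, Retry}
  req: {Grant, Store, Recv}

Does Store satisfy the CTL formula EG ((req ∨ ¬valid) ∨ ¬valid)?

Yes

Sat(¬valid) = {Grant, Crit, Sync, Recv}
Sat(req ∨ ¬valid) = {Grant, Crit, Sync, Store, Recv}
Sat((req ∨ ¬valid) ∨ ¬valid) = {Grant, Crit, Sync, Store, Recv}
EG ((req ∨ ¬valid) ∨ ¬valid): greatest fixpoint, start Z0 = {Grant, Crit, Sync, Store, Recv}, keep only states in Sat with some successor in Z. Z1 = {Grant, Crit, Sync, Store}; Z2 = {Grant, Sync, Store}; fixed.
Sat(EG ((req ∨ ¬valid) ∨ ¬valid)) = {Grant, Sync, Store}
Store ∈ Sat(EG ((req ∨ ¬valid) ∨ ¬valid)) = {Grant, Sync, Store}, so the formula holds at Store.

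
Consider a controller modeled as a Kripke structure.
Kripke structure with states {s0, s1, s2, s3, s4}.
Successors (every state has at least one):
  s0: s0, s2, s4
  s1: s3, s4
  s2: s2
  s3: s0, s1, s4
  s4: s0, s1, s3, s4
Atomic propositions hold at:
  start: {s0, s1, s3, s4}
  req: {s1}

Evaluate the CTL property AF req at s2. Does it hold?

No

AF req: least fixpoint, start Z0 = {s1}, add states with every successor in Z. Already a fixed point.
Sat(AF req) = {s1}
s2 ∉ Sat(AF req) = {s1}, so the formula does not hold at s2.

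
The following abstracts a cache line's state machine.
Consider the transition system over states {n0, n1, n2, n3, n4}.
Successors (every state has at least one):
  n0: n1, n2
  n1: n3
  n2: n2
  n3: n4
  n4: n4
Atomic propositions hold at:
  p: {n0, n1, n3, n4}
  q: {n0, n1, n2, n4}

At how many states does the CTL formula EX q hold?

Sat(EX q) = {s : some successor in {n0, n1, n2, n4}} = {n0, n2, n3, n4}
|Sat(EX q)| = |{n0, n2, n3, n4}| = 4.

4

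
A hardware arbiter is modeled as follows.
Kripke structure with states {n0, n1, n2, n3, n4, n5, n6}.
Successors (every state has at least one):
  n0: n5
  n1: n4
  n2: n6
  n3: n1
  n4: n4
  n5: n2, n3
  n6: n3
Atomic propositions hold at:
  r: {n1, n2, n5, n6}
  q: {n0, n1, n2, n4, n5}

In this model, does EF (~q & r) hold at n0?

Sat(~q) = {n3, n6}
Sat(~q & r) = {n6}
EF (~q & r): least fixpoint, start Z0 = {n6}, add states with some successor in Z. Z1 = {n2, n6}; Z2 = {n2, n5, n6}; Z3 = {n0, n2, n5, n6}; fixed.
Sat(EF (~q & r)) = {n0, n2, n5, n6}
n0 ∈ Sat(EF (~q & r)) = {n0, n2, n5, n6}, so the formula holds at n0.

Yes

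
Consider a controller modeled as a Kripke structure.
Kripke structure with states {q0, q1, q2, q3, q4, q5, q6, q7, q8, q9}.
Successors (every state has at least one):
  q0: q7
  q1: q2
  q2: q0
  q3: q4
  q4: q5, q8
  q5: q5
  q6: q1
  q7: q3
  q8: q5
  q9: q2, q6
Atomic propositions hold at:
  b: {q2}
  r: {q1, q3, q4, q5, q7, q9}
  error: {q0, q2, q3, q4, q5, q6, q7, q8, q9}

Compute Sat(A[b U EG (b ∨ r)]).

Sat(b ∨ r) = {q1, q2, q3, q4, q5, q7, q9}
EG (b ∨ r): greatest fixpoint, start Z0 = {q1, q2, q3, q4, q5, q7, q9}, keep only states in Sat with some successor in Z. Z1 = {q1, q3, q4, q5, q7, q9}; Z2 = {q3, q4, q5, q7}; fixed.
Sat(EG (b ∨ r)) = {q3, q4, q5, q7}
A[b U EG (b ∨ r)]: least fixpoint, start Z0 = Sat(EG (b ∨ r)) = {q3, q4, q5, q7}, add states in Sat(b) with every successor in Z. Already a fixed point.
Sat(A[b U EG (b ∨ r)]) = {q3, q4, q5, q7}

{q3, q4, q5, q7}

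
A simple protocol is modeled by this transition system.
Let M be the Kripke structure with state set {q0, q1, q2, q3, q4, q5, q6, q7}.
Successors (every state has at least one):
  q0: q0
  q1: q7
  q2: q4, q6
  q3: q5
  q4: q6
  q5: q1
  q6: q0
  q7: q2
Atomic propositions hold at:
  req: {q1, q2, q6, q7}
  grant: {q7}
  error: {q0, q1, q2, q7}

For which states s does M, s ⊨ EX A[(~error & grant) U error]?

Sat(~error) = {q3, q4, q5, q6}
Sat(~error & grant) = ∅
A[(~error & grant) U error]: least fixpoint, start Z0 = Sat(error) = {q0, q1, q2, q7}, add states in Sat(~error & grant) with every successor in Z. Already a fixed point.
Sat(A[(~error & grant) U error]) = {q0, q1, q2, q7}
Sat(EX A[(~error & grant) U error]) = {s : some successor in {q0, q1, q2, q7}} = {q0, q1, q5, q6, q7}

{q0, q1, q5, q6, q7}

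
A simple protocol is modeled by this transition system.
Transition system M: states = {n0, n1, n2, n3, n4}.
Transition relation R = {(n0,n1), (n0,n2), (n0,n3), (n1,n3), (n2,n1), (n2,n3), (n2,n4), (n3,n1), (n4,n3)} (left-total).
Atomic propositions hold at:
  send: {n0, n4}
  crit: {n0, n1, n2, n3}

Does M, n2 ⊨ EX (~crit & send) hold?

Sat(~crit) = {n4}
Sat(~crit & send) = {n4}
Sat(EX (~crit & send)) = {s : some successor in {n4}} = {n2}
n2 ∈ Sat(EX (~crit & send)) = {n2}, so the formula holds at n2.

Yes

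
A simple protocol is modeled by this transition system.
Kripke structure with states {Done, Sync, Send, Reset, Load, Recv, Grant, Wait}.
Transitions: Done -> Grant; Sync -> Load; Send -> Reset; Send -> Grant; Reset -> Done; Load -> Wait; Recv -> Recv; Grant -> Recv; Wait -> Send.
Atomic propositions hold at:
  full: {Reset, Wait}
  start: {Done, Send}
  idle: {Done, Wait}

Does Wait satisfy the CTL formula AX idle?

Sat(AX idle) = {s : every successor in {Done, Wait}} = {Reset, Load}
Wait ∉ Sat(AX idle) = {Reset, Load}, so the formula does not hold at Wait.

No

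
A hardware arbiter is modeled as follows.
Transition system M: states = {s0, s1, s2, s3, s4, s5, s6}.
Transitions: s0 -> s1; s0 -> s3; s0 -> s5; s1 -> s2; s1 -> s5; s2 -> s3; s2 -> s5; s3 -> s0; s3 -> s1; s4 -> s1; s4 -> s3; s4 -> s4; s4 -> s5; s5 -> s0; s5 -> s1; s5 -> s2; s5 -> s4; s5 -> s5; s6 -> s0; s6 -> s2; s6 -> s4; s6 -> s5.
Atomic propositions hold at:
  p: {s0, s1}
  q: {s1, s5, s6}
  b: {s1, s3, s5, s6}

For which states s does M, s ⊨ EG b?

EG b: greatest fixpoint, start Z0 = {s1, s3, s5, s6}, keep only states in Sat with some successor in Z. Already a fixed point.
Sat(EG b) = {s1, s3, s5, s6}

{s1, s3, s5, s6}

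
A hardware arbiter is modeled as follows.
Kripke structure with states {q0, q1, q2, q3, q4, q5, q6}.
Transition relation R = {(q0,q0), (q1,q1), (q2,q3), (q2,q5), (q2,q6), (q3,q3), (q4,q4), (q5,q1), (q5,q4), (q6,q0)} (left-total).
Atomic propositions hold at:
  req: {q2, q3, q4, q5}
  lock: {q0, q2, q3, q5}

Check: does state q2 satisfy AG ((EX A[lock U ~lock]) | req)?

Sat(~lock) = {q1, q4, q6}
A[lock U ~lock]: least fixpoint, start Z0 = Sat(~lock) = {q1, q4, q6}, add states in Sat(lock) with every successor in Z. Z1 = {q1, q4, q5, q6}; fixed.
Sat(A[lock U ~lock]) = {q1, q4, q5, q6}
Sat(EX A[lock U ~lock]) = {s : some successor in {q1, q4, q5, q6}} = {q1, q2, q4, q5}
Sat((EX A[lock U ~lock]) | req) = {q1, q2, q3, q4, q5}
AG ((EX A[lock U ~lock]) | req): greatest fixpoint, start Z0 = {q1, q2, q3, q4, q5}, keep only states in Sat with every successor in Z. Z1 = {q1, q3, q4, q5}; fixed.
Sat(AG ((EX A[lock U ~lock]) | req)) = {q1, q3, q4, q5}
q2 ∉ Sat(AG ((EX A[lock U ~lock]) | req)) = {q1, q3, q4, q5}, so the formula does not hold at q2.

No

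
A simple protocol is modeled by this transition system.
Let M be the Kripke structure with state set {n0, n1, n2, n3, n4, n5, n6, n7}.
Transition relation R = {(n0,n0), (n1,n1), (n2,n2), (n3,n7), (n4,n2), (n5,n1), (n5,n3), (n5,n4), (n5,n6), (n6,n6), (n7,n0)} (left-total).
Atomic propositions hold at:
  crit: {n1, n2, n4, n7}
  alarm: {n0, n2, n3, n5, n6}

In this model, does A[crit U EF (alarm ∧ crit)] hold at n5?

Yes

Sat(alarm ∧ crit) = {n2}
EF (alarm ∧ crit): least fixpoint, start Z0 = {n2}, add states with some successor in Z. Z1 = {n2, n4}; Z2 = {n2, n4, n5}; fixed.
Sat(EF (alarm ∧ crit)) = {n2, n4, n5}
A[crit U EF (alarm ∧ crit)]: least fixpoint, start Z0 = Sat(EF (alarm ∧ crit)) = {n2, n4, n5}, add states in Sat(crit) with every successor in Z. Already a fixed point.
Sat(A[crit U EF (alarm ∧ crit)]) = {n2, n4, n5}
n5 ∈ Sat(A[crit U EF (alarm ∧ crit)]) = {n2, n4, n5}, so the formula holds at n5.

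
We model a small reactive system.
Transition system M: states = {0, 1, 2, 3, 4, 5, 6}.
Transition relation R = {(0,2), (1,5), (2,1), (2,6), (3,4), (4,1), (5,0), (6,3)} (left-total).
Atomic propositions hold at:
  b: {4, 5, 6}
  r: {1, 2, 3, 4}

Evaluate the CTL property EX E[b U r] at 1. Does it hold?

E[b U r]: least fixpoint, start Z0 = Sat(r) = {1, 2, 3, 4}, add states in Sat(b) with some successor in Z. Z1 = {1, 2, 3, 4, 6}; fixed.
Sat(E[b U r]) = {1, 2, 3, 4, 6}
Sat(EX E[b U r]) = {s : some successor in {1, 2, 3, 4, 6}} = {0, 2, 3, 4, 6}
1 ∉ Sat(EX E[b U r]) = {0, 2, 3, 4, 6}, so the formula does not hold at 1.

No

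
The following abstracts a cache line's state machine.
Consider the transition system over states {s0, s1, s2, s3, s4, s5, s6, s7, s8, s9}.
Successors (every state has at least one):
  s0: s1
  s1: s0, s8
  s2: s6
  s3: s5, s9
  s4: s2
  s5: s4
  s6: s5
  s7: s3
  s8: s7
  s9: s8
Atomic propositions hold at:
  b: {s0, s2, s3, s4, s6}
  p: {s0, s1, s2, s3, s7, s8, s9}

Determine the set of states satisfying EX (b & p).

Sat(b & p) = {s0, s2, s3}
Sat(EX (b & p)) = {s : some successor in {s0, s2, s3}} = {s1, s4, s7}

{s1, s4, s7}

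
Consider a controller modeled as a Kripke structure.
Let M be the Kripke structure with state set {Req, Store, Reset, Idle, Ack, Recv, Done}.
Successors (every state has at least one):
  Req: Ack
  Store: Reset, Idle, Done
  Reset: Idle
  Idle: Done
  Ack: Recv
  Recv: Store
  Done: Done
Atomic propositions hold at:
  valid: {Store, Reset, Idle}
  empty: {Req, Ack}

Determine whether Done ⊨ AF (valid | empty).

No

Sat(valid | empty) = {Req, Store, Reset, Idle, Ack}
AF (valid | empty): least fixpoint, start Z0 = {Req, Store, Reset, Idle, Ack}, add states with every successor in Z. Z1 = {Req, Store, Reset, Idle, Ack, Recv}; fixed.
Sat(AF (valid | empty)) = {Req, Store, Reset, Idle, Ack, Recv}
Done ∉ Sat(AF (valid | empty)) = {Req, Store, Reset, Idle, Ack, Recv}, so the formula does not hold at Done.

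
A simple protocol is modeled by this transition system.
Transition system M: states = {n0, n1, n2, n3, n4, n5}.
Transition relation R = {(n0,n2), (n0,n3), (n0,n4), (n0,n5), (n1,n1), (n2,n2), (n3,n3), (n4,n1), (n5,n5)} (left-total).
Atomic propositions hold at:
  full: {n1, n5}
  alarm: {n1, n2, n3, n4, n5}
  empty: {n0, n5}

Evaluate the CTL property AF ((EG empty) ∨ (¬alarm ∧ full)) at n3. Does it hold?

No

EG empty: greatest fixpoint, start Z0 = {n0, n5}, keep only states in Sat with some successor in Z. Already a fixed point.
Sat(EG empty) = {n0, n5}
Sat(¬alarm) = {n0}
Sat(¬alarm ∧ full) = ∅
Sat((EG empty) ∨ (¬alarm ∧ full)) = {n0, n5}
AF ((EG empty) ∨ (¬alarm ∧ full)): least fixpoint, start Z0 = {n0, n5}, add states with every successor in Z. Already a fixed point.
Sat(AF ((EG empty) ∨ (¬alarm ∧ full))) = {n0, n5}
n3 ∉ Sat(AF ((EG empty) ∨ (¬alarm ∧ full))) = {n0, n5}, so the formula does not hold at n3.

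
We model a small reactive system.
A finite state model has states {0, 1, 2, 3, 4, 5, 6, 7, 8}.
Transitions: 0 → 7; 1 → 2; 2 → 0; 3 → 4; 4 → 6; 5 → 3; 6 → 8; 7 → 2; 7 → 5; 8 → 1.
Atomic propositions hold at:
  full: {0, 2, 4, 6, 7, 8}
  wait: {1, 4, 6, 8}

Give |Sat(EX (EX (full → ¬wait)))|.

Sat(¬wait) = {0, 2, 3, 5, 7}
Sat(full → ¬wait) = {0, 1, 2, 3, 5, 7}
Sat(EX (full → ¬wait)) = {s : some successor in {0, 1, 2, 3, 5, 7}} = {0, 1, 2, 5, 7, 8}
Sat(EX (EX (full → ¬wait))) = {s : some successor in {0, 1, 2, 5, 7, 8}} = {0, 1, 2, 6, 7, 8}
|Sat(EX (EX (full → ¬wait)))| = |{0, 1, 2, 6, 7, 8}| = 6.

6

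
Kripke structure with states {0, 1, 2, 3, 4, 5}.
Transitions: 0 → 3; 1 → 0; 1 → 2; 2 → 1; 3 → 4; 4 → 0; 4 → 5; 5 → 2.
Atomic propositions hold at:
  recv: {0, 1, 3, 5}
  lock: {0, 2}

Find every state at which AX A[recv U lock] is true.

{1, 2, 4, 5}

A[recv U lock]: least fixpoint, start Z0 = Sat(lock) = {0, 2}, add states in Sat(recv) with every successor in Z. Z1 = {0, 1, 2, 5}; fixed.
Sat(A[recv U lock]) = {0, 1, 2, 5}
Sat(AX A[recv U lock]) = {s : every successor in {0, 1, 2, 5}} = {1, 2, 4, 5}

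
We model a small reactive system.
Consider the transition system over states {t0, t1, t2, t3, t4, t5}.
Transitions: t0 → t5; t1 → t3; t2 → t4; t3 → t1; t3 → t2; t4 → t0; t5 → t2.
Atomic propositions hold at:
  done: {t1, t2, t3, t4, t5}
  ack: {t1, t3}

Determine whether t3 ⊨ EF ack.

EF ack: least fixpoint, start Z0 = {t1, t3}, add states with some successor in Z. Already a fixed point.
Sat(EF ack) = {t1, t3}
t3 ∈ Sat(EF ack) = {t1, t3}, so the formula holds at t3.

Yes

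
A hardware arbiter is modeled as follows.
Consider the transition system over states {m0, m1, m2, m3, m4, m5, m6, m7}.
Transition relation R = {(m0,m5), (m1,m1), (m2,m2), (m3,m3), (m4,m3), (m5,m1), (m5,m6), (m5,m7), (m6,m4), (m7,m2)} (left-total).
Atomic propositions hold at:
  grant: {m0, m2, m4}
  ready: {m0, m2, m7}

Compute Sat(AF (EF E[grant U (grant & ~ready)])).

Sat(~ready) = {m1, m3, m4, m5, m6}
Sat(grant & ~ready) = {m4}
E[grant U (grant & ~ready)]: least fixpoint, start Z0 = Sat((grant & ~ready)) = {m4}, add states in Sat(grant) with some successor in Z. Already a fixed point.
Sat(E[grant U (grant & ~ready)]) = {m4}
EF E[grant U (grant & ~ready)]: least fixpoint, start Z0 = {m4}, add states with some successor in Z. Z1 = {m4, m6}; Z2 = {m4, m5, m6}; Z3 = {m0, m4, m5, m6}; fixed.
Sat(EF E[grant U (grant & ~ready)]) = {m0, m4, m5, m6}
AF (EF E[grant U (grant & ~ready)]): least fixpoint, start Z0 = {m0, m4, m5, m6}, add states with every successor in Z. Already a fixed point.
Sat(AF (EF E[grant U (grant & ~ready)])) = {m0, m4, m5, m6}

{m0, m4, m5, m6}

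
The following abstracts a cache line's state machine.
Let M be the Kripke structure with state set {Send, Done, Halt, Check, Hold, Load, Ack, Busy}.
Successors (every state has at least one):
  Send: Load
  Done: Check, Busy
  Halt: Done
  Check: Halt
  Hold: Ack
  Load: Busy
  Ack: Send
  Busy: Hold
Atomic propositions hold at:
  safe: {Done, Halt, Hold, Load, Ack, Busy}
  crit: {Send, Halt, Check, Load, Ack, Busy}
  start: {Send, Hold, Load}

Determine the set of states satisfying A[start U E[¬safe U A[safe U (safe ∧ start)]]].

{Send, Hold, Load, Busy}

Sat(¬safe) = {Send, Check}
Sat(safe ∧ start) = {Hold, Load}
A[safe U (safe ∧ start)]: least fixpoint, start Z0 = Sat((safe ∧ start)) = {Hold, Load}, add states in Sat(safe) with every successor in Z. Z1 = {Hold, Load, Busy}; fixed.
Sat(A[safe U (safe ∧ start)]) = {Hold, Load, Busy}
E[¬safe U A[safe U (safe ∧ start)]]: least fixpoint, start Z0 = Sat(A[safe U (safe ∧ start)]) = {Hold, Load, Busy}, add states in Sat(¬safe) with some successor in Z. Z1 = {Send, Hold, Load, Busy}; fixed.
Sat(E[¬safe U A[safe U (safe ∧ start)]]) = {Send, Hold, Load, Busy}
A[start U E[¬safe U A[safe U (safe ∧ start)]]]: least fixpoint, start Z0 = Sat(E[¬safe U A[safe U (safe ∧ start)]]) = {Send, Hold, Load, Busy}, add states in Sat(start) with every successor in Z. Already a fixed point.
Sat(A[start U E[¬safe U A[safe U (safe ∧ start)]]]) = {Send, Hold, Load, Busy}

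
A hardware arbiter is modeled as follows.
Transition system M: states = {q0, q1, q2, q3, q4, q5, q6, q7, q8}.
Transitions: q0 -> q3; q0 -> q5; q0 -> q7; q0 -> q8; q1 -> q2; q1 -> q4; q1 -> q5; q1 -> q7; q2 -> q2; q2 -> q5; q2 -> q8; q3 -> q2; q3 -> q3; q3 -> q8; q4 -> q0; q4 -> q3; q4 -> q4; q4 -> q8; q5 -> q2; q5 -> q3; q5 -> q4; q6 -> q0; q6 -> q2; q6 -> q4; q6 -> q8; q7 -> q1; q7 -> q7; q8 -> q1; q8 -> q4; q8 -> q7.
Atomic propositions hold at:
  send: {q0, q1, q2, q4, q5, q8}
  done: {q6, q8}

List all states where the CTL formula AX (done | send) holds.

{q2, q6}

Sat(done | send) = {q0, q1, q2, q4, q5, q6, q8}
Sat(AX (done | send)) = {s : every successor in {q0, q1, q2, q4, q5, q6, q8}} = {q2, q6}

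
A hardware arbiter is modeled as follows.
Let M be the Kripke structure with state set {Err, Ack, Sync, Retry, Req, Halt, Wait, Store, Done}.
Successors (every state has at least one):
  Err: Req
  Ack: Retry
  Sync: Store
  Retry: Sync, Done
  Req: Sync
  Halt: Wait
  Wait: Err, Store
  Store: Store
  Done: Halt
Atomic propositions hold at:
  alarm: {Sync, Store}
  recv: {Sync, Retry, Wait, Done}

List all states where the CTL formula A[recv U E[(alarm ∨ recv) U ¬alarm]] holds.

Sat(alarm ∨ recv) = {Sync, Retry, Wait, Store, Done}
Sat(¬alarm) = {Err, Ack, Retry, Req, Halt, Wait, Done}
E[(alarm ∨ recv) U ¬alarm]: least fixpoint, start Z0 = Sat(¬alarm) = {Err, Ack, Retry, Req, Halt, Wait, Done}, add states in Sat(alarm ∨ recv) with some successor in Z. Already a fixed point.
Sat(E[(alarm ∨ recv) U ¬alarm]) = {Err, Ack, Retry, Req, Halt, Wait, Done}
A[recv U E[(alarm ∨ recv) U ¬alarm]]: least fixpoint, start Z0 = Sat(E[(alarm ∨ recv) U ¬alarm]) = {Err, Ack, Retry, Req, Halt, Wait, Done}, add states in Sat(recv) with every successor in Z. Already a fixed point.
Sat(A[recv U E[(alarm ∨ recv) U ¬alarm]]) = {Err, Ack, Retry, Req, Halt, Wait, Done}

{Err, Ack, Retry, Req, Halt, Wait, Done}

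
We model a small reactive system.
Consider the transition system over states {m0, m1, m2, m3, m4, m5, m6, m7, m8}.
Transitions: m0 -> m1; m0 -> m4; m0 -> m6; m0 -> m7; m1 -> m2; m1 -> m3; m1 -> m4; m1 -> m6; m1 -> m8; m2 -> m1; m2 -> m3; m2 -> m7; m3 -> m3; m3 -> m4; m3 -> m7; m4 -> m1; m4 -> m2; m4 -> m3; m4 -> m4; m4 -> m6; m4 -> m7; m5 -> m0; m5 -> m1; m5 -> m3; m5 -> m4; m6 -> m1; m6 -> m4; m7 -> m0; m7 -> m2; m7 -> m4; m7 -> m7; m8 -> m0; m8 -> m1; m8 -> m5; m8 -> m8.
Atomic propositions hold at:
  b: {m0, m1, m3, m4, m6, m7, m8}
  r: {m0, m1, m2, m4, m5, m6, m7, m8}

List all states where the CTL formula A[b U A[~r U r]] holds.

{m0, m1, m2, m4, m5, m6, m7, m8}

Sat(~r) = {m3}
A[~r U r]: least fixpoint, start Z0 = Sat(r) = {m0, m1, m2, m4, m5, m6, m7, m8}, add states in Sat(~r) with every successor in Z. Already a fixed point.
Sat(A[~r U r]) = {m0, m1, m2, m4, m5, m6, m7, m8}
A[b U A[~r U r]]: least fixpoint, start Z0 = Sat(A[~r U r]) = {m0, m1, m2, m4, m5, m6, m7, m8}, add states in Sat(b) with every successor in Z. Already a fixed point.
Sat(A[b U A[~r U r]]) = {m0, m1, m2, m4, m5, m6, m7, m8}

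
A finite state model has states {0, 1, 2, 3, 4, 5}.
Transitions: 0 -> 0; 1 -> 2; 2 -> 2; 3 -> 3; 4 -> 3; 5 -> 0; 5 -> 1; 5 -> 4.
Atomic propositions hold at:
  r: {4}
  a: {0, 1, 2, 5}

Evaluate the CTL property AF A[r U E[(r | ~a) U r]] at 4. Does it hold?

Yes

Sat(~a) = {3, 4}
Sat(r | ~a) = {3, 4}
E[(r | ~a) U r]: least fixpoint, start Z0 = Sat(r) = {4}, add states in Sat(r | ~a) with some successor in Z. Already a fixed point.
Sat(E[(r | ~a) U r]) = {4}
A[r U E[(r | ~a) U r]]: least fixpoint, start Z0 = Sat(E[(r | ~a) U r]) = {4}, add states in Sat(r) with every successor in Z. Already a fixed point.
Sat(A[r U E[(r | ~a) U r]]) = {4}
AF A[r U E[(r | ~a) U r]]: least fixpoint, start Z0 = {4}, add states with every successor in Z. Already a fixed point.
Sat(AF A[r U E[(r | ~a) U r]]) = {4}
4 ∈ Sat(AF A[r U E[(r | ~a) U r]]) = {4}, so the formula holds at 4.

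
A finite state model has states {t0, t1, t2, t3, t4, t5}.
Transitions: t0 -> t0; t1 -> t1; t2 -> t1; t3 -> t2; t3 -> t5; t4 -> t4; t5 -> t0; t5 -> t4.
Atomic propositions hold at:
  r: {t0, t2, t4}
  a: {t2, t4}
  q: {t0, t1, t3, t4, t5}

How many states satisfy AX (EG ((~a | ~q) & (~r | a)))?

2

Sat(~a) = {t0, t1, t3, t5}
Sat(~q) = {t2}
Sat(~a | ~q) = {t0, t1, t2, t3, t5}
Sat(~r) = {t1, t3, t5}
Sat(~r | a) = {t1, t2, t3, t4, t5}
Sat((~a | ~q) & (~r | a)) = {t1, t2, t3, t5}
EG ((~a | ~q) & (~r | a)): greatest fixpoint, start Z0 = {t1, t2, t3, t5}, keep only states in Sat with some successor in Z. Z1 = {t1, t2, t3}; fixed.
Sat(EG ((~a | ~q) & (~r | a))) = {t1, t2, t3}
Sat(AX (EG ((~a | ~q) & (~r | a)))) = {s : every successor in {t1, t2, t3}} = {t1, t2}
|Sat(AX (EG ((~a | ~q) & (~r | a))))| = |{t1, t2}| = 2.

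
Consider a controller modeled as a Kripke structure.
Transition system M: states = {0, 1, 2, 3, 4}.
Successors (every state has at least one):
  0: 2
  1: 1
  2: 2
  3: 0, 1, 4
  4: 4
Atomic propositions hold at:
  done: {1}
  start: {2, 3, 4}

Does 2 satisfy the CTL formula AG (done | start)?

Yes

Sat(done | start) = {1, 2, 3, 4}
AG (done | start): greatest fixpoint, start Z0 = {1, 2, 3, 4}, keep only states in Sat with every successor in Z. Z1 = {1, 2, 4}; fixed.
Sat(AG (done | start)) = {1, 2, 4}
2 ∈ Sat(AG (done | start)) = {1, 2, 4}, so the formula holds at 2.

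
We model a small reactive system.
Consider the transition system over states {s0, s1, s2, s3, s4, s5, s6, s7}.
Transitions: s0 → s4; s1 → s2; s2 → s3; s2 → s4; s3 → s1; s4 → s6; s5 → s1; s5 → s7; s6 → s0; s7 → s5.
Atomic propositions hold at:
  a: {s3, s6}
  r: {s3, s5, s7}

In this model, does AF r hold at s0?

No

AF r: least fixpoint, start Z0 = {s3, s5, s7}, add states with every successor in Z. Already a fixed point.
Sat(AF r) = {s3, s5, s7}
s0 ∉ Sat(AF r) = {s3, s5, s7}, so the formula does not hold at s0.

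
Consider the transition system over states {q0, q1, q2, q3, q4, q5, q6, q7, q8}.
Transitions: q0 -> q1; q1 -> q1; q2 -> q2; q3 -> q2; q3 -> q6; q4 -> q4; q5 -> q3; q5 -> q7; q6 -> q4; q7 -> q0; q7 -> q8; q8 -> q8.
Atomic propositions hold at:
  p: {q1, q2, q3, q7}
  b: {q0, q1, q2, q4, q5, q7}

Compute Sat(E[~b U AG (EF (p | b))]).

Sat(~b) = {q3, q6, q8}
Sat(p | b) = {q0, q1, q2, q3, q4, q5, q7}
EF (p | b): least fixpoint, start Z0 = {q0, q1, q2, q3, q4, q5, q7}, add states with some successor in Z. Z1 = {q0, q1, q2, q3, q4, q5, q6, q7}; fixed.
Sat(EF (p | b)) = {q0, q1, q2, q3, q4, q5, q6, q7}
AG (EF (p | b)): greatest fixpoint, start Z0 = {q0, q1, q2, q3, q4, q5, q6, q7}, keep only states in Sat with every successor in Z. Z1 = {q0, q1, q2, q3, q4, q5, q6}; Z2 = {q0, q1, q2, q3, q4, q6}; fixed.
Sat(AG (EF (p | b))) = {q0, q1, q2, q3, q4, q6}
E[~b U AG (EF (p | b))]: least fixpoint, start Z0 = Sat(AG (EF (p | b))) = {q0, q1, q2, q3, q4, q6}, add states in Sat(~b) with some successor in Z. Already a fixed point.
Sat(E[~b U AG (EF (p | b))]) = {q0, q1, q2, q3, q4, q6}

{q0, q1, q2, q3, q4, q6}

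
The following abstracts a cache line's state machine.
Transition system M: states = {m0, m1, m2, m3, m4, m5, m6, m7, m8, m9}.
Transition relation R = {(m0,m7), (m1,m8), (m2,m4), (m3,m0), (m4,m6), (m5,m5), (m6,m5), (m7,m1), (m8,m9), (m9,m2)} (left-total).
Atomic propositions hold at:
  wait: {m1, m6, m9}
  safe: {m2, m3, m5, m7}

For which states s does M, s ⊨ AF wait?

{m0, m1, m2, m3, m4, m6, m7, m8, m9}

AF wait: least fixpoint, start Z0 = {m1, m6, m9}, add states with every successor in Z. Z1 = {m1, m4, m6, m7, m8, m9}; Z2 = {m0, m1, m2, m4, m6, m7, m8, m9}; Z3 = {m0, m1, m2, m3, m4, m6, m7, m8, m9}; fixed.
Sat(AF wait) = {m0, m1, m2, m3, m4, m6, m7, m8, m9}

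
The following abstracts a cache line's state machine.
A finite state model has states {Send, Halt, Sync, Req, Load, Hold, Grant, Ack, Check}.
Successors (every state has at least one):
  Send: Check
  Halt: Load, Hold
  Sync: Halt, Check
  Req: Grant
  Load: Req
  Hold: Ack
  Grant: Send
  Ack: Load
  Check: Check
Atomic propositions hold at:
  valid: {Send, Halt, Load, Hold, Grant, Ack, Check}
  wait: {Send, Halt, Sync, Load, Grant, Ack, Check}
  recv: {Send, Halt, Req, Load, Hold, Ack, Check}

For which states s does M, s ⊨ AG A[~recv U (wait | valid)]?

Sat(~recv) = {Sync, Grant}
Sat(wait | valid) = {Send, Halt, Sync, Load, Hold, Grant, Ack, Check}
A[~recv U (wait | valid)]: least fixpoint, start Z0 = Sat((wait | valid)) = {Send, Halt, Sync, Load, Hold, Grant, Ack, Check}, add states in Sat(~recv) with every successor in Z. Already a fixed point.
Sat(A[~recv U (wait | valid)]) = {Send, Halt, Sync, Load, Hold, Grant, Ack, Check}
AG A[~recv U (wait | valid)]: greatest fixpoint, start Z0 = {Send, Halt, Sync, Load, Hold, Grant, Ack, Check}, keep only states in Sat with every successor in Z. Z1 = {Send, Halt, Sync, Hold, Grant, Ack, Check}; Z2 = {Send, Sync, Hold, Grant, Check}; Z3 = {Send, Grant, Check}; fixed.
Sat(AG A[~recv U (wait | valid)]) = {Send, Grant, Check}

{Send, Grant, Check}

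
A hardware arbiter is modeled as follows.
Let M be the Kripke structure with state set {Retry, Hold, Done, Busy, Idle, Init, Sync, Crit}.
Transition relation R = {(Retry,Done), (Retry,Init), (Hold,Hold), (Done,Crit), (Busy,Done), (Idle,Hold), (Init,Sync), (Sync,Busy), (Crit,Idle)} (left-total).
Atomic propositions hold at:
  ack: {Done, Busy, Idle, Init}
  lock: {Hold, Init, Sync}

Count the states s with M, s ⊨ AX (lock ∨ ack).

Sat(lock ∨ ack) = {Hold, Done, Busy, Idle, Init, Sync}
Sat(AX (lock ∨ ack)) = {s : every successor in {Hold, Done, Busy, Idle, Init, Sync}} = {Retry, Hold, Busy, Idle, Init, Sync, Crit}
|Sat(AX (lock ∨ ack))| = |{Retry, Hold, Busy, Idle, Init, Sync, Crit}| = 7.

7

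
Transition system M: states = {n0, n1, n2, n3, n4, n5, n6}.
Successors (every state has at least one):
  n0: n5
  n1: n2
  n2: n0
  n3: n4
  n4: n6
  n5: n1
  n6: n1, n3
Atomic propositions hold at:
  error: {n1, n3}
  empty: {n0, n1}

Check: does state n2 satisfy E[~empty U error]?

No

Sat(~empty) = {n2, n3, n4, n5, n6}
E[~empty U error]: least fixpoint, start Z0 = Sat(error) = {n1, n3}, add states in Sat(~empty) with some successor in Z. Z1 = {n1, n3, n5, n6}; Z2 = {n1, n3, n4, n5, n6}; fixed.
Sat(E[~empty U error]) = {n1, n3, n4, n5, n6}
n2 ∉ Sat(E[~empty U error]) = {n1, n3, n4, n5, n6}, so the formula does not hold at n2.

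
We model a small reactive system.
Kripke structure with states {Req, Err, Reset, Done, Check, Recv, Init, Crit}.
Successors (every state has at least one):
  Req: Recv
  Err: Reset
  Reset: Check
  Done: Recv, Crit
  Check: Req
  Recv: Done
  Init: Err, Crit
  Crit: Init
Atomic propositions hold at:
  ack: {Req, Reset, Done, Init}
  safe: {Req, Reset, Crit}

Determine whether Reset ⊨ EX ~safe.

Yes

Sat(~safe) = {Err, Done, Check, Recv, Init}
Sat(EX ~safe) = {s : some successor in {Err, Done, Check, Recv, Init}} = {Req, Reset, Done, Recv, Init, Crit}
Reset ∈ Sat(EX ~safe) = {Req, Reset, Done, Recv, Init, Crit}, so the formula holds at Reset.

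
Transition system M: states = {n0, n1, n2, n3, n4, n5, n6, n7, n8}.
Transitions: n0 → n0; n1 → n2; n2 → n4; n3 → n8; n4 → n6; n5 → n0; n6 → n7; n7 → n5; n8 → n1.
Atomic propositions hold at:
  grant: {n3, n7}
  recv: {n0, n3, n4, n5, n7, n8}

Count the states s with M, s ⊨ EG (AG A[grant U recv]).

A[grant U recv]: least fixpoint, start Z0 = Sat(recv) = {n0, n3, n4, n5, n7, n8}, add states in Sat(grant) with every successor in Z. Already a fixed point.
Sat(A[grant U recv]) = {n0, n3, n4, n5, n7, n8}
AG A[grant U recv]: greatest fixpoint, start Z0 = {n0, n3, n4, n5, n7, n8}, keep only states in Sat with every successor in Z. Z1 = {n0, n3, n5, n7}; Z2 = {n0, n5, n7}; fixed.
Sat(AG A[grant U recv]) = {n0, n5, n7}
EG (AG A[grant U recv]): greatest fixpoint, start Z0 = {n0, n5, n7}, keep only states in Sat with some successor in Z. Already a fixed point.
Sat(EG (AG A[grant U recv])) = {n0, n5, n7}
|Sat(EG (AG A[grant U recv]))| = |{n0, n5, n7}| = 3.

3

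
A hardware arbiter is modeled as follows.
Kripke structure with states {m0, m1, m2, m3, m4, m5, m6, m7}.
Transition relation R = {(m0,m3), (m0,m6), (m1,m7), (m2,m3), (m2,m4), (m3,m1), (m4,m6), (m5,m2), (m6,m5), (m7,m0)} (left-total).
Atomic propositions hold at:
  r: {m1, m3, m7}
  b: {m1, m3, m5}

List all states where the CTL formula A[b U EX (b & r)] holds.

Sat(b & r) = {m1, m3}
Sat(EX (b & r)) = {s : some successor in {m1, m3}} = {m0, m2, m3}
A[b U EX (b & r)]: least fixpoint, start Z0 = Sat(EX (b & r)) = {m0, m2, m3}, add states in Sat(b) with every successor in Z. Z1 = {m0, m2, m3, m5}; fixed.
Sat(A[b U EX (b & r)]) = {m0, m2, m3, m5}

{m0, m2, m3, m5}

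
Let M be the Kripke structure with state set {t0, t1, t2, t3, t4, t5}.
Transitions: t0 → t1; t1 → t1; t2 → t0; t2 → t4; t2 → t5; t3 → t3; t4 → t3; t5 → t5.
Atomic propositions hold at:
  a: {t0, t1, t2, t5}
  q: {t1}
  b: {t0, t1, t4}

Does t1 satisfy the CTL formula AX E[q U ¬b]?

No

Sat(¬b) = {t2, t3, t5}
E[q U ¬b]: least fixpoint, start Z0 = Sat(¬b) = {t2, t3, t5}, add states in Sat(q) with some successor in Z. Already a fixed point.
Sat(E[q U ¬b]) = {t2, t3, t5}
Sat(AX E[q U ¬b]) = {s : every successor in {t2, t3, t5}} = {t3, t4, t5}
t1 ∉ Sat(AX E[q U ¬b]) = {t3, t4, t5}, so the formula does not hold at t1.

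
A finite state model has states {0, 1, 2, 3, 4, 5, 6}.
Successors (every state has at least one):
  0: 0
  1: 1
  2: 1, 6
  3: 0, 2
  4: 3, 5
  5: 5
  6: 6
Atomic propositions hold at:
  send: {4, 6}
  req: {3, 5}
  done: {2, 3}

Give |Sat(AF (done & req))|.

1

Sat(done & req) = {3}
AF (done & req): least fixpoint, start Z0 = {3}, add states with every successor in Z. Already a fixed point.
Sat(AF (done & req)) = {3}
|Sat(AF (done & req))| = |{3}| = 1.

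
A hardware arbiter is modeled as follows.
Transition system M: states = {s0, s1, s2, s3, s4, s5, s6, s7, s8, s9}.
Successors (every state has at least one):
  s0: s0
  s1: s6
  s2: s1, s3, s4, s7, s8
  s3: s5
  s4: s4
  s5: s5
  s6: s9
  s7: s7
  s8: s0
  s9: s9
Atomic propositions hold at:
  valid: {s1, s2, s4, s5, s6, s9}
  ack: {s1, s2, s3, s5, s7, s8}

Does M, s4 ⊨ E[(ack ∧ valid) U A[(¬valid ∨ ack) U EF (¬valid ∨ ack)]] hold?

Sat(ack ∧ valid) = {s1, s2, s5}
Sat(¬valid) = {s0, s3, s7, s8}
Sat(¬valid ∨ ack) = {s0, s1, s2, s3, s5, s7, s8}
EF (¬valid ∨ ack): least fixpoint, start Z0 = {s0, s1, s2, s3, s5, s7, s8}, add states with some successor in Z. Already a fixed point.
Sat(EF (¬valid ∨ ack)) = {s0, s1, s2, s3, s5, s7, s8}
A[(¬valid ∨ ack) U EF (¬valid ∨ ack)]: least fixpoint, start Z0 = Sat(EF (¬valid ∨ ack)) = {s0, s1, s2, s3, s5, s7, s8}, add states in Sat(¬valid ∨ ack) with every successor in Z. Already a fixed point.
Sat(A[(¬valid ∨ ack) U EF (¬valid ∨ ack)]) = {s0, s1, s2, s3, s5, s7, s8}
E[(ack ∧ valid) U A[(¬valid ∨ ack) U EF (¬valid ∨ ack)]]: least fixpoint, start Z0 = Sat(A[(¬valid ∨ ack) U EF (¬valid ∨ ack)]) = {s0, s1, s2, s3, s5, s7, s8}, add states in Sat(ack ∧ valid) with some successor in Z. Already a fixed point.
Sat(E[(ack ∧ valid) U A[(¬valid ∨ ack) U EF (¬valid ∨ ack)]]) = {s0, s1, s2, s3, s5, s7, s8}
s4 ∉ Sat(E[(ack ∧ valid) U A[(¬valid ∨ ack) U EF (¬valid ∨ ack)]]) = {s0, s1, s2, s3, s5, s7, s8}, so the formula does not hold at s4.

No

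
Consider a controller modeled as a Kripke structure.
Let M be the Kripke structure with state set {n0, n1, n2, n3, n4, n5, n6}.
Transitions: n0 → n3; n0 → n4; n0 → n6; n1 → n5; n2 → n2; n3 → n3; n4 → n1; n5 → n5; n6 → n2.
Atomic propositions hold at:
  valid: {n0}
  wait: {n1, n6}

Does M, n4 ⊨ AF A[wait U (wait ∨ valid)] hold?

Yes

Sat(wait ∨ valid) = {n0, n1, n6}
A[wait U (wait ∨ valid)]: least fixpoint, start Z0 = Sat((wait ∨ valid)) = {n0, n1, n6}, add states in Sat(wait) with every successor in Z. Already a fixed point.
Sat(A[wait U (wait ∨ valid)]) = {n0, n1, n6}
AF A[wait U (wait ∨ valid)]: least fixpoint, start Z0 = {n0, n1, n6}, add states with every successor in Z. Z1 = {n0, n1, n4, n6}; fixed.
Sat(AF A[wait U (wait ∨ valid)]) = {n0, n1, n4, n6}
n4 ∈ Sat(AF A[wait U (wait ∨ valid)]) = {n0, n1, n4, n6}, so the formula holds at n4.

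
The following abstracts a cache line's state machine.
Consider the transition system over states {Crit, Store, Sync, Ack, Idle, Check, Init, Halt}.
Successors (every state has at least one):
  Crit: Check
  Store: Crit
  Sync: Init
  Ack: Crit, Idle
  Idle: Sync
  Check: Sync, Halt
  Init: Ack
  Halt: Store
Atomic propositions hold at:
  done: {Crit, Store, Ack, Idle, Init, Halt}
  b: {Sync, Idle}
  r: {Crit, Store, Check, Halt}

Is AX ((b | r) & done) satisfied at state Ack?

Sat(b | r) = {Crit, Store, Sync, Idle, Check, Halt}
Sat((b | r) & done) = {Crit, Store, Idle, Halt}
Sat(AX ((b | r) & done)) = {s : every successor in {Crit, Store, Idle, Halt}} = {Store, Ack, Halt}
Ack ∈ Sat(AX ((b | r) & done)) = {Store, Ack, Halt}, so the formula holds at Ack.

Yes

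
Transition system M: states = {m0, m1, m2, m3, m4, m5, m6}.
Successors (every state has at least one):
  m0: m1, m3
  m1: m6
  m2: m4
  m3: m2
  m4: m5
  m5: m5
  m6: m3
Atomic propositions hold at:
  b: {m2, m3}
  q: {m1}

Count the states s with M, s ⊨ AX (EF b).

EF b: least fixpoint, start Z0 = {m2, m3}, add states with some successor in Z. Z1 = {m0, m2, m3, m6}; Z2 = {m0, m1, m2, m3, m6}; fixed.
Sat(EF b) = {m0, m1, m2, m3, m6}
Sat(AX (EF b)) = {s : every successor in {m0, m1, m2, m3, m6}} = {m0, m1, m3, m6}
|Sat(AX (EF b))| = |{m0, m1, m3, m6}| = 4.

4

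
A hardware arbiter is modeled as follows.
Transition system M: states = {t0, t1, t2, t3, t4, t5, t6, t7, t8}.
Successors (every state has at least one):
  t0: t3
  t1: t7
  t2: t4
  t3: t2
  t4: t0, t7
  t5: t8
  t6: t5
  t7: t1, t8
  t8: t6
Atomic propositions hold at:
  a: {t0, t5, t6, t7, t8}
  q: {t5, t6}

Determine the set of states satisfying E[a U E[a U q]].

E[a U q]: least fixpoint, start Z0 = Sat(q) = {t5, t6}, add states in Sat(a) with some successor in Z. Z1 = {t5, t6, t8}; Z2 = {t5, t6, t7, t8}; fixed.
Sat(E[a U q]) = {t5, t6, t7, t8}
E[a U E[a U q]]: least fixpoint, start Z0 = Sat(E[a U q]) = {t5, t6, t7, t8}, add states in Sat(a) with some successor in Z. Already a fixed point.
Sat(E[a U E[a U q]]) = {t5, t6, t7, t8}

{t5, t6, t7, t8}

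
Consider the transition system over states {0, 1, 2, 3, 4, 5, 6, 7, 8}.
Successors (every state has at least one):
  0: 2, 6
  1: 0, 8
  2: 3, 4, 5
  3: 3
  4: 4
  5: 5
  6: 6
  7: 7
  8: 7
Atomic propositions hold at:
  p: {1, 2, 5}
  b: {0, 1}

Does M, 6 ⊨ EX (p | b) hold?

No

Sat(p | b) = {0, 1, 2, 5}
Sat(EX (p | b)) = {s : some successor in {0, 1, 2, 5}} = {0, 1, 2, 5}
6 ∉ Sat(EX (p | b)) = {0, 1, 2, 5}, so the formula does not hold at 6.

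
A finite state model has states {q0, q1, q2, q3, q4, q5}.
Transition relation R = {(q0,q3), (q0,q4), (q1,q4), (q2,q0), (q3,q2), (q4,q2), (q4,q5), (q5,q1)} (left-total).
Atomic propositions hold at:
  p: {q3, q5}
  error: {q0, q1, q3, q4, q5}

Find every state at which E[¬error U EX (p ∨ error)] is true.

Sat(¬error) = {q2}
Sat(p ∨ error) = {q0, q1, q3, q4, q5}
Sat(EX (p ∨ error)) = {s : some successor in {q0, q1, q3, q4, q5}} = {q0, q1, q2, q4, q5}
E[¬error U EX (p ∨ error)]: least fixpoint, start Z0 = Sat(EX (p ∨ error)) = {q0, q1, q2, q4, q5}, add states in Sat(¬error) with some successor in Z. Already a fixed point.
Sat(E[¬error U EX (p ∨ error)]) = {q0, q1, q2, q4, q5}

{q0, q1, q2, q4, q5}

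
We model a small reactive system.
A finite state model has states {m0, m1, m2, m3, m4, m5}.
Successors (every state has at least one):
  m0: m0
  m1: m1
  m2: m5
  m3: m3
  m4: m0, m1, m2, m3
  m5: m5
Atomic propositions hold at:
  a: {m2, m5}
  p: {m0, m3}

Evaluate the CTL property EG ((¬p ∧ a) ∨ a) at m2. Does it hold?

Sat(¬p) = {m1, m2, m4, m5}
Sat(¬p ∧ a) = {m2, m5}
Sat((¬p ∧ a) ∨ a) = {m2, m5}
EG ((¬p ∧ a) ∨ a): greatest fixpoint, start Z0 = {m2, m5}, keep only states in Sat with some successor in Z. Already a fixed point.
Sat(EG ((¬p ∧ a) ∨ a)) = {m2, m5}
m2 ∈ Sat(EG ((¬p ∧ a) ∨ a)) = {m2, m5}, so the formula holds at m2.

Yes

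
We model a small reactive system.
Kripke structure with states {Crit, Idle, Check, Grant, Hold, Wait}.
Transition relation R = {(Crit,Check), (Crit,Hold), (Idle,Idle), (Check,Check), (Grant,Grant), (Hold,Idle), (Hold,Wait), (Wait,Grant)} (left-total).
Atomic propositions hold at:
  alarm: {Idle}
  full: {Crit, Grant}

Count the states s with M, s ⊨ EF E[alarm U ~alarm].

Sat(~alarm) = {Crit, Check, Grant, Hold, Wait}
E[alarm U ~alarm]: least fixpoint, start Z0 = Sat(~alarm) = {Crit, Check, Grant, Hold, Wait}, add states in Sat(alarm) with some successor in Z. Already a fixed point.
Sat(E[alarm U ~alarm]) = {Crit, Check, Grant, Hold, Wait}
EF E[alarm U ~alarm]: least fixpoint, start Z0 = {Crit, Check, Grant, Hold, Wait}, add states with some successor in Z. Already a fixed point.
Sat(EF E[alarm U ~alarm]) = {Crit, Check, Grant, Hold, Wait}
|Sat(EF E[alarm U ~alarm])| = |{Crit, Check, Grant, Hold, Wait}| = 5.

5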